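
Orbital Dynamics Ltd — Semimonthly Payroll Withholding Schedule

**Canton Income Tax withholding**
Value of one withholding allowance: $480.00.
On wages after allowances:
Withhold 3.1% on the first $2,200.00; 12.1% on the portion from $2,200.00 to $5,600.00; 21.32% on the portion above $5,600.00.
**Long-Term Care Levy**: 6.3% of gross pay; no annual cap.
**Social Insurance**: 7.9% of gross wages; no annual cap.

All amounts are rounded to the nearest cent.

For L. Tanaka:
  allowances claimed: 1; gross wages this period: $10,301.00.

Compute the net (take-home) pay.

$7,458.74

Canton Income Tax: taxable = $10,301.00 − 1×$480.00 = $9,821.00
  $479.60 + 21.32% × ($9,821.00 − $5,600.00) = $479.60 + 21.32% × $4,221.00 = $1,379.52
Long-Term Care Levy: 6.3% × $10,301.00 = $648.96
Social Insurance: 7.9% × $10,301.00 = $813.78
Total withheld: $1,379.52 + $648.96 + $813.78 = $2,842.26
Net pay: $10,301.00 − $2,842.26 = $7,458.74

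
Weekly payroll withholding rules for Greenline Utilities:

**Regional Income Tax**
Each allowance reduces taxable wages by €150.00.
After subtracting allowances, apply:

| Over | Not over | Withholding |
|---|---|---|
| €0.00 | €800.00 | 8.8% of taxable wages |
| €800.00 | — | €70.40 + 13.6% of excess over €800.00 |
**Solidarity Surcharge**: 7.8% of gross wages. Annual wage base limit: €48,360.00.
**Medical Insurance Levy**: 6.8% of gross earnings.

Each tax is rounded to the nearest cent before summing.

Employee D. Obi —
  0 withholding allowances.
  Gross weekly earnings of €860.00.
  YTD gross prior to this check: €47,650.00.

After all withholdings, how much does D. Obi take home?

Regional Income Tax: taxable = €860.00
  €70.40 + 13.6% × (€860.00 − €800.00) = €70.40 + 13.6% × €60.00 = €78.56
Solidarity Surcharge: cap €48,360.00 − YTD €47,650.00 = €710.00 subject; 7.8% × €710.00 = €55.38
Medical Insurance Levy: 6.8% × €860.00 = €58.48
Total withheld: €78.56 + €55.38 + €58.48 = €192.42
Net pay: €860.00 − €192.42 = €667.58

€667.58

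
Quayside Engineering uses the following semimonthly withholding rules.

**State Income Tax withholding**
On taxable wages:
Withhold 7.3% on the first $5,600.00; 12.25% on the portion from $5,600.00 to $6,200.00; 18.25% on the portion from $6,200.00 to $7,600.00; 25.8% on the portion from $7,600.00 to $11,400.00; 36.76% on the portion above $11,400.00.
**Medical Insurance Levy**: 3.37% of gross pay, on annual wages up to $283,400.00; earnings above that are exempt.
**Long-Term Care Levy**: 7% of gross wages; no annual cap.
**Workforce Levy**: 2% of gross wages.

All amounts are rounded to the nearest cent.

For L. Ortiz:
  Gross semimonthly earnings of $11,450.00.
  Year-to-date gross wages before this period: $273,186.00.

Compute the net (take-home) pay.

$8,338.71

State Income Tax: taxable = $11,450.00
  $1,718.20 + 36.76% × ($11,450.00 − $11,400.00) = $1,718.20 + 36.76% × $50.00 = $1,736.58
Medical Insurance Levy: cap $283,400.00 − YTD $273,186.00 = $10,214.00 subject; 3.37% × $10,214.00 = $344.21
Long-Term Care Levy: 7% × $11,450.00 = $801.50
Workforce Levy: 2% × $11,450.00 = $229.00
Total withheld: $1,736.58 + $344.21 + $801.50 + $229.00 = $3,111.29
Net pay: $11,450.00 − $3,111.29 = $8,338.71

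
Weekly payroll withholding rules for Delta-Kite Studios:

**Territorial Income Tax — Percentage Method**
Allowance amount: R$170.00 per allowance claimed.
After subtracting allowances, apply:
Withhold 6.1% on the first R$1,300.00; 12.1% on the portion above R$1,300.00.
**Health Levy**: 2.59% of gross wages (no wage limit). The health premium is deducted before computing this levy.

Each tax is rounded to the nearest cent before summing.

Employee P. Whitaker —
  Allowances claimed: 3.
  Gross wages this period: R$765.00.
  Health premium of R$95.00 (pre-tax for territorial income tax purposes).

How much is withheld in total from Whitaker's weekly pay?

R$27.11

Territorial Income Tax: taxable = R$765.00 − R$95.00 − 3×R$170.00 = R$160.00
  6.1% × R$160.00 = R$9.76
Health Levy: 2.59% × R$670.00 = R$17.35
Total: R$9.76 + R$17.35 = R$27.11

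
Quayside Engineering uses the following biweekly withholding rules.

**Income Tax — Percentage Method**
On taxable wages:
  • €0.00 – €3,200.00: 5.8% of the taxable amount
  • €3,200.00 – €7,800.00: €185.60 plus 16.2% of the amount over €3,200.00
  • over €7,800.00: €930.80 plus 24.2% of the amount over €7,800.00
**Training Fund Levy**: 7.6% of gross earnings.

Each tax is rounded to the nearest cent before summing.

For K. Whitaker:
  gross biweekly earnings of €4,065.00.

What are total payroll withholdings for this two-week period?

Income Tax: taxable = €4,065.00
  €185.60 + 16.2% × (€4,065.00 − €3,200.00) = €185.60 + 16.2% × €865.00 = €325.73
Training Fund Levy: 7.6% × €4,065.00 = €308.94
Total: €325.73 + €308.94 = €634.67

€634.67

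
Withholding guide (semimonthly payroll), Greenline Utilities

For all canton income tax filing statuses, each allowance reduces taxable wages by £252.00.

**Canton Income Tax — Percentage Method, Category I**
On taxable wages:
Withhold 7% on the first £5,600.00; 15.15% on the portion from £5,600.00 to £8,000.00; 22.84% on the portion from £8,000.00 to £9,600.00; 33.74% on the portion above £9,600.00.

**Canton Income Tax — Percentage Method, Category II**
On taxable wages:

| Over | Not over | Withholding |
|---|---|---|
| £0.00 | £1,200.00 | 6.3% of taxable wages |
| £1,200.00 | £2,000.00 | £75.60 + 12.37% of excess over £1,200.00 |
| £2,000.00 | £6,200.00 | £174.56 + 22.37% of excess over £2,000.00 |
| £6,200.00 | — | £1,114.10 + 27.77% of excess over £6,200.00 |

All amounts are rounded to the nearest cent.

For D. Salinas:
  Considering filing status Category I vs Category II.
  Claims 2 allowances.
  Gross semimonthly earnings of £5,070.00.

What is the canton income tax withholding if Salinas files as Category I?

Canton Income Tax (Category I): taxable = £5,070.00 − 2×£252.00 = £4,566.00
  7% × £4,566.00 = £319.62

£319.62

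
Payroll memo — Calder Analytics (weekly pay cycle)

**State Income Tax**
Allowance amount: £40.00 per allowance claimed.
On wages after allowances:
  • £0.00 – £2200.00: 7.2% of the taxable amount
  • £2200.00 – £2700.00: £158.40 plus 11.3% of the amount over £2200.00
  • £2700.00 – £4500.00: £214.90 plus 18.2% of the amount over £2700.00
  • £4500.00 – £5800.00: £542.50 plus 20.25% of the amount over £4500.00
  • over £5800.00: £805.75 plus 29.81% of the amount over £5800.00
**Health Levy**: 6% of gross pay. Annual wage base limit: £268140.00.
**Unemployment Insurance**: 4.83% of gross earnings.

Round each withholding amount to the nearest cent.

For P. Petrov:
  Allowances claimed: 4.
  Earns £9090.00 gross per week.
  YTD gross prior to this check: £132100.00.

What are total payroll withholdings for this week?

£2723.25

State Income Tax: taxable = £9090.00 − 4×£40.00 = £8930.00
  £805.75 + 29.81% × (£8930.00 − £5800.00) = £805.75 + 29.81% × £3130.00 = £1738.80
Health Levy: 6% × £9090.00 = £545.40
Unemployment Insurance: 4.83% × £9090.00 = £439.05
Total: £1738.80 + £545.40 + £439.05 = £2723.25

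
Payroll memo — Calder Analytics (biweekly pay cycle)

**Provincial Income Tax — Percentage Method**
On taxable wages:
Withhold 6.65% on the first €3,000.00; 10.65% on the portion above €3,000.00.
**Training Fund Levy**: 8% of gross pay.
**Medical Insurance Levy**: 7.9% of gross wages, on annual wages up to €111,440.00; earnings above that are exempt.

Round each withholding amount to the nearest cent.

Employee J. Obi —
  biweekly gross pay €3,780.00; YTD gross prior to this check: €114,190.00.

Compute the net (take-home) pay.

€3,195.03

Provincial Income Tax: taxable = €3,780.00
  €199.50 + 10.65% × (€3,780.00 − €3,000.00) = €199.50 + 10.65% × €780.00 = €282.57
Training Fund Levy: 8% × €3,780.00 = €302.40
Medical Insurance Levy: YTD €114,190.00 ≥ cap €111,440.00 → €0.00
Total withheld: €282.57 + €302.40 + €0.00 = €584.97
Net pay: €3,780.00 − €584.97 = €3,195.03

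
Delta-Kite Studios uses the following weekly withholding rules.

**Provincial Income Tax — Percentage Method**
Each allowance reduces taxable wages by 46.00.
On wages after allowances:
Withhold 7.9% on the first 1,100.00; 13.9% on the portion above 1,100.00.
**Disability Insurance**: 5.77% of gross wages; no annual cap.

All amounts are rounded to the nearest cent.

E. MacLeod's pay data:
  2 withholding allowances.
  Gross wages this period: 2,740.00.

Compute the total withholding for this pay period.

460.17

Provincial Income Tax: taxable = 2,740.00 − 2×46.00 = 2,648.00
  86.90 + 13.9% × (2,648.00 − 1,100.00) = 86.90 + 13.9% × 1,548.00 = 302.07
Disability Insurance: 5.77% × 2,740.00 = 158.10
Total: 302.07 + 158.10 = 460.17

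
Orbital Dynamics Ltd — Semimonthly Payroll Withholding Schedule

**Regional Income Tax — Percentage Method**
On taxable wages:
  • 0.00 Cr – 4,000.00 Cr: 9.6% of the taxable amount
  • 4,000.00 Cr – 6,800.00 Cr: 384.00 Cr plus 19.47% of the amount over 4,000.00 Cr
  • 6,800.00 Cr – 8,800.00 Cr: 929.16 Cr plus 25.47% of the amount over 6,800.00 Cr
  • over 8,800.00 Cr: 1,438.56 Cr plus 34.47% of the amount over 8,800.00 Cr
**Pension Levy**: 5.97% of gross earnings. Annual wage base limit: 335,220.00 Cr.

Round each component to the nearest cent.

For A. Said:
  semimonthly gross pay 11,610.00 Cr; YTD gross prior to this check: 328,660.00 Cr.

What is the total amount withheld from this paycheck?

2,798.80 Cr

Regional Income Tax: taxable = 11,610.00 Cr
  1,438.56 Cr + 34.47% × (11,610.00 Cr − 8,800.00 Cr) = 1,438.56 Cr + 34.47% × 2,810.00 Cr = 2,407.17 Cr
Pension Levy: cap 335,220.00 Cr − YTD 328,660.00 Cr = 6,560.00 Cr subject; 5.97% × 6,560.00 Cr = 391.63 Cr
Total: 2,407.17 Cr + 391.63 Cr = 2,798.80 Cr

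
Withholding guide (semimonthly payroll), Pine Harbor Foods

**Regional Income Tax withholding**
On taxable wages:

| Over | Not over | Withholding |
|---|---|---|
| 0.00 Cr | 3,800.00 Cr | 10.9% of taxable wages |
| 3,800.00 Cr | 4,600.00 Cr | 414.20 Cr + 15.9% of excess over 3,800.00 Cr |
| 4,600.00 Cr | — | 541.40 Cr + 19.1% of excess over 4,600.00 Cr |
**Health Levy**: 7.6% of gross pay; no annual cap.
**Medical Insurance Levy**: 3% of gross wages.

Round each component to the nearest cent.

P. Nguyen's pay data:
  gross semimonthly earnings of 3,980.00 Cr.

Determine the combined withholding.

864.70 Cr

Regional Income Tax: taxable = 3,980.00 Cr
  414.20 Cr + 15.9% × (3,980.00 Cr − 3,800.00 Cr) = 414.20 Cr + 15.9% × 180.00 Cr = 442.82 Cr
Health Levy: 7.6% × 3,980.00 Cr = 302.48 Cr
Medical Insurance Levy: 3% × 3,980.00 Cr = 119.40 Cr
Total: 442.82 Cr + 302.48 Cr + 119.40 Cr = 864.70 Cr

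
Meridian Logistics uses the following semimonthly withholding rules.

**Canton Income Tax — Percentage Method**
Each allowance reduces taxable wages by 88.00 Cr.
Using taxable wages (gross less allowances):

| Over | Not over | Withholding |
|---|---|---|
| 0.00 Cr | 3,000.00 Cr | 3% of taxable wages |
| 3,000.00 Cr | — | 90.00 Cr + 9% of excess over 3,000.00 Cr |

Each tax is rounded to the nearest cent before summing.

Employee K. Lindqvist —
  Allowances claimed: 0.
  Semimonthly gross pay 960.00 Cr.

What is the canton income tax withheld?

28.80 Cr

Canton Income Tax: taxable = 960.00 Cr
  3% × 960.00 Cr = 28.80 Cr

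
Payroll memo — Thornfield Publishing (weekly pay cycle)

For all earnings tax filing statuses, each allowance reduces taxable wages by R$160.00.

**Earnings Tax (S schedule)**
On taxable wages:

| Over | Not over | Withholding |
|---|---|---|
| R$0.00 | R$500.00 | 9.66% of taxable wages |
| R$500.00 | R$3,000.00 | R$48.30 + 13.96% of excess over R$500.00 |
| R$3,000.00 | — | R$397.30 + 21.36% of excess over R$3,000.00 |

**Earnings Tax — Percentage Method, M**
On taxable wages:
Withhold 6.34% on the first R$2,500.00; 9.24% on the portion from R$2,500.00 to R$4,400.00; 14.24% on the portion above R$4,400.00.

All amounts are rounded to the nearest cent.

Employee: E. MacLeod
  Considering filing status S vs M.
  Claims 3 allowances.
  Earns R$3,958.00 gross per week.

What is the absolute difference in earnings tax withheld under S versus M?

Earnings Tax (S): taxable = R$3,958.00 − 3×R$160.00 = R$3,478.00
  R$397.30 + 21.36% × (R$3,478.00 − R$3,000.00) = R$397.30 + 21.36% × R$478.00 = R$499.40
Earnings Tax (M): taxable = R$3,958.00 − 3×R$160.00 = R$3,478.00
  R$158.50 + 9.24% × (R$3,478.00 − R$2,500.00) = R$158.50 + 9.24% × R$978.00 = R$248.87
Difference: |R$499.40 − R$248.87| = R$250.53 (higher under S)

R$250.53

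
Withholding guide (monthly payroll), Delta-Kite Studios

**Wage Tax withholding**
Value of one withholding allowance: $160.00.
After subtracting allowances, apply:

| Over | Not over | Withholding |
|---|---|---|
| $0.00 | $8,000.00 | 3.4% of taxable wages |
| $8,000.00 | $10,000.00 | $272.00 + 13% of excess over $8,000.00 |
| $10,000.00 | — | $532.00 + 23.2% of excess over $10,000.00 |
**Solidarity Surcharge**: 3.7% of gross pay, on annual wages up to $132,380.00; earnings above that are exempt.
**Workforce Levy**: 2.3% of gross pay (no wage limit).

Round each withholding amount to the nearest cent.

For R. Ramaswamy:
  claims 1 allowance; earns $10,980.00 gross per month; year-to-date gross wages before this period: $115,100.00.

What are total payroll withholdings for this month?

Wage Tax: taxable = $10,980.00 − 1×$160.00 = $10,820.00
  $532.00 + 23.2% × ($10,820.00 − $10,000.00) = $532.00 + 23.2% × $820.00 = $722.24
Solidarity Surcharge: 3.7% × $10,980.00 = $406.26
Workforce Levy: 2.3% × $10,980.00 = $252.54
Total: $722.24 + $406.26 + $252.54 = $1,381.04

$1,381.04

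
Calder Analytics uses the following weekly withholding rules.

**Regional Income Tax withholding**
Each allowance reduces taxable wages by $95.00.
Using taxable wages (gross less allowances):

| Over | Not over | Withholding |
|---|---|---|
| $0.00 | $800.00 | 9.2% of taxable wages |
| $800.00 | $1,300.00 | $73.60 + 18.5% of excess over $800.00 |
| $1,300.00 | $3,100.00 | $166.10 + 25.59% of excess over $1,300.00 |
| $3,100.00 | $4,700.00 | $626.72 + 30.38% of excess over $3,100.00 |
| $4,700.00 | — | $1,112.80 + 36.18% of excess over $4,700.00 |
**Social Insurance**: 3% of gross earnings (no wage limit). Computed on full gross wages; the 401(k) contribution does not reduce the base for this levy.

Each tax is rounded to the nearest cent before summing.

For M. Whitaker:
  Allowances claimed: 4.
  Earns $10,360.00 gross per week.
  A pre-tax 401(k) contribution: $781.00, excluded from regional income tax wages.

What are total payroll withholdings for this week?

Regional Income Tax: taxable = $10,360.00 − $781.00 − 4×$95.00 = $9,199.00
  $1,112.80 + 36.18% × ($9,199.00 − $4,700.00) = $1,112.80 + 36.18% × $4,499.00 = $2,740.54
Social Insurance: 3% × $10,360.00 = $310.80
Total: $2,740.54 + $310.80 = $3,051.34

$3,051.34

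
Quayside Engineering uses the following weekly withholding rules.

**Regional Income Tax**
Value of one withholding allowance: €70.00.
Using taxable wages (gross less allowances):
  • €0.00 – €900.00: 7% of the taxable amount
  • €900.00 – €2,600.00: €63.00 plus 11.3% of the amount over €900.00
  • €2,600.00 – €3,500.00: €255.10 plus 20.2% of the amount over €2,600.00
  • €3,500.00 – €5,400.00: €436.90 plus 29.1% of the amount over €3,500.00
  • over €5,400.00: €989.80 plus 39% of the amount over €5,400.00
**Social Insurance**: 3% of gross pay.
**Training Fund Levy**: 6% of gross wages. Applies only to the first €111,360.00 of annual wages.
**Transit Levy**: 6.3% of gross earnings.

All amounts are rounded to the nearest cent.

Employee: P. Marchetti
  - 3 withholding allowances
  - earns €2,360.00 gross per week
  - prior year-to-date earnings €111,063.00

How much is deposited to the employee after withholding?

€1,918.45

Regional Income Tax: taxable = €2,360.00 − 3×€70.00 = €2,150.00
  €63.00 + 11.3% × (€2,150.00 − €900.00) = €63.00 + 11.3% × €1,250.00 = €204.25
Social Insurance: 3% × €2,360.00 = €70.80
Training Fund Levy: cap €111,360.00 − YTD €111,063.00 = €297.00 subject; 6% × €297.00 = €17.82
Transit Levy: 6.3% × €2,360.00 = €148.68
Total withheld: €204.25 + €70.80 + €17.82 + €148.68 = €441.55
Net pay: €2,360.00 − €441.55 = €1,918.45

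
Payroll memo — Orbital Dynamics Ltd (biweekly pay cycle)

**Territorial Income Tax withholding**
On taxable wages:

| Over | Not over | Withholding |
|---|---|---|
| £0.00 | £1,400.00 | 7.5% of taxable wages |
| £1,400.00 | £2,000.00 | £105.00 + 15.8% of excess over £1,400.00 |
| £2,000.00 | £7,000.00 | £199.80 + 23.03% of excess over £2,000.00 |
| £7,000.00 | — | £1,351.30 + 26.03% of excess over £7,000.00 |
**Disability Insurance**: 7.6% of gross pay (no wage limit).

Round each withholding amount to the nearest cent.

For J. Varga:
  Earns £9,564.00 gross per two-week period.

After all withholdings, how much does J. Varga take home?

Territorial Income Tax: taxable = £9,564.00
  £1,351.30 + 26.03% × (£9,564.00 − £7,000.00) = £1,351.30 + 26.03% × £2,564.00 = £2,018.71
Disability Insurance: 7.6% × £9,564.00 = £726.86
Total withheld: £2,018.71 + £726.86 = £2,745.57
Net pay: £9,564.00 − £2,745.57 = £6,818.43

£6,818.43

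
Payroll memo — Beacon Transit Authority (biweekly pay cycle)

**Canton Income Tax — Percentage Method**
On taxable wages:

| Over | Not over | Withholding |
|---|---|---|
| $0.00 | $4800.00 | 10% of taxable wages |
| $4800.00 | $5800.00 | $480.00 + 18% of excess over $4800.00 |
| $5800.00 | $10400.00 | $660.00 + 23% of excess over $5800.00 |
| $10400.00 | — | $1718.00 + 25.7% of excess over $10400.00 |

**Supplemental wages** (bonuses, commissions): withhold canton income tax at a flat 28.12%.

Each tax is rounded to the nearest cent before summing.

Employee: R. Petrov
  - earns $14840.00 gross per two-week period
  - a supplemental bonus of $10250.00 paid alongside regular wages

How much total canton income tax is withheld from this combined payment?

Canton Income Tax: taxable = $14840.00
  $1718.00 + 25.7% × ($14840.00 − $10400.00) = $1718.00 + 25.7% × $4440.00 = $2859.08
Supplemental (28.12% flat on bonus): 28.12% × $10250.00 = $2882.30
Total canton income tax: $2859.08 + $2882.30 = $5741.38

$5741.38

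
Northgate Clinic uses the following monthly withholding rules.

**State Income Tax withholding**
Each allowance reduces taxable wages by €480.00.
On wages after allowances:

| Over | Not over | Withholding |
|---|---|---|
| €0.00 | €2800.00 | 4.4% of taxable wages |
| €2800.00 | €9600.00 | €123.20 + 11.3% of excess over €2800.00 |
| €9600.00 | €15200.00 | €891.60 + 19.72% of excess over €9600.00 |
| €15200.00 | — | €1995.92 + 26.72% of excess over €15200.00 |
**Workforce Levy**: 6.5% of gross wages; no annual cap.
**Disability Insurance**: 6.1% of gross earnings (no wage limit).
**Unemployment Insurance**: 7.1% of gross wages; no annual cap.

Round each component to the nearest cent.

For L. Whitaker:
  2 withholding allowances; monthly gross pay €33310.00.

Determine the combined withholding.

€13140.47

State Income Tax: taxable = €33310.00 − 2×€480.00 = €32350.00
  €1995.92 + 26.72% × (€32350.00 − €15200.00) = €1995.92 + 26.72% × €17150.00 = €6578.40
Workforce Levy: 6.5% × €33310.00 = €2165.15
Disability Insurance: 6.1% × €33310.00 = €2031.91
Unemployment Insurance: 7.1% × €33310.00 = €2365.01
Total: €6578.40 + €2165.15 + €2031.91 + €2365.01 = €13140.47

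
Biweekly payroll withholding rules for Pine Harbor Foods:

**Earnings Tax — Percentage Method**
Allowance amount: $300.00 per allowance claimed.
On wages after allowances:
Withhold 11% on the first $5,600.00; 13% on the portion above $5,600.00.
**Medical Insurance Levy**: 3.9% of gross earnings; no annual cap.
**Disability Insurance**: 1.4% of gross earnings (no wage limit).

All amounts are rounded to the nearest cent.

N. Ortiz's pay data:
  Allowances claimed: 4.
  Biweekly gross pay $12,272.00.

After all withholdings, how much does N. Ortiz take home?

$10,294.22

Earnings Tax: taxable = $12,272.00 − 4×$300.00 = $11,072.00
  $616.00 + 13% × ($11,072.00 − $5,600.00) = $616.00 + 13% × $5,472.00 = $1,327.36
Medical Insurance Levy: 3.9% × $12,272.00 = $478.61
Disability Insurance: 1.4% × $12,272.00 = $171.81
Total withheld: $1,327.36 + $478.61 + $171.81 = $1,977.78
Net pay: $12,272.00 − $1,977.78 = $10,294.22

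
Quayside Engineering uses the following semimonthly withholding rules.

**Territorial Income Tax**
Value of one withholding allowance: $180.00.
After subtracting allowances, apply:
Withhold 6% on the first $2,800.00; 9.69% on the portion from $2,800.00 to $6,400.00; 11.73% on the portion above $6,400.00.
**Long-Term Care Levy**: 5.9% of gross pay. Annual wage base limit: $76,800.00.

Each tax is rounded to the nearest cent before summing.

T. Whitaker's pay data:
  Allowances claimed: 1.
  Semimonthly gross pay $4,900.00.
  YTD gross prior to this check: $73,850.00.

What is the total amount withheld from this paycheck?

Territorial Income Tax: taxable = $4,900.00 − 1×$180.00 = $4,720.00
  $168.00 + 9.69% × ($4,720.00 − $2,800.00) = $168.00 + 9.69% × $1,920.00 = $354.05
Long-Term Care Levy: cap $76,800.00 − YTD $73,850.00 = $2,950.00 subject; 5.9% × $2,950.00 = $174.05
Total: $354.05 + $174.05 = $528.10

$528.10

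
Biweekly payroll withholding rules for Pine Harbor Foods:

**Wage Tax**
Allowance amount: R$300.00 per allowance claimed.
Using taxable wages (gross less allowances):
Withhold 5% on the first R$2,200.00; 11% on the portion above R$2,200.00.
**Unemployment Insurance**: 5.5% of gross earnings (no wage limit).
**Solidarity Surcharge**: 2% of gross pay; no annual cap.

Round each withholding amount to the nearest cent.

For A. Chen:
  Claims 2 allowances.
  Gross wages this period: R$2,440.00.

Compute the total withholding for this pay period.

Wage Tax: taxable = R$2,440.00 − 2×R$300.00 = R$1,840.00
  5% × R$1,840.00 = R$92.00
Unemployment Insurance: 5.5% × R$2,440.00 = R$134.20
Solidarity Surcharge: 2% × R$2,440.00 = R$48.80
Total: R$92.00 + R$134.20 + R$48.80 = R$275.00

R$275.00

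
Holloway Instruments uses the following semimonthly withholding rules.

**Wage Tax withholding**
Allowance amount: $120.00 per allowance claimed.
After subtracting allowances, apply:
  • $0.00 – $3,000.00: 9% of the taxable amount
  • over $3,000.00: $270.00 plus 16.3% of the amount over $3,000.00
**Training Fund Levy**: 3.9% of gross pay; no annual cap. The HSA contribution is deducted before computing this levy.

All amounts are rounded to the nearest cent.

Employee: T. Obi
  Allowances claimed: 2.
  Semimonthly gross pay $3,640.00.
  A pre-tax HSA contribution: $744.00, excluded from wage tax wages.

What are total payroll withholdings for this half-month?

$351.98

Wage Tax: taxable = $3,640.00 − $744.00 − 2×$120.00 = $2,656.00
  9% × $2,656.00 = $239.04
Training Fund Levy: 3.9% × $2,896.00 = $112.94
Total: $239.04 + $112.94 = $351.98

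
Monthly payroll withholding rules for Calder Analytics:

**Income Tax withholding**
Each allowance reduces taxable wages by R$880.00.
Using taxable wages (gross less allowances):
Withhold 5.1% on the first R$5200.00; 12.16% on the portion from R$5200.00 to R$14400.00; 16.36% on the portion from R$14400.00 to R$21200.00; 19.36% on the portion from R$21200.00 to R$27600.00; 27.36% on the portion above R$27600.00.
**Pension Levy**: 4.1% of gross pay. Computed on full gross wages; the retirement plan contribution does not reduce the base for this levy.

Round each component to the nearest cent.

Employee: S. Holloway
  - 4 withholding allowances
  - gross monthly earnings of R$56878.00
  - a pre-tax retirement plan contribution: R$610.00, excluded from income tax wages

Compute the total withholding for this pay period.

Income Tax: taxable = R$56878.00 − R$610.00 − 4×R$880.00 = R$52748.00
  R$3735.44 + 27.36% × (R$52748.00 − R$27600.00) = R$3735.44 + 27.36% × R$25148.00 = R$10615.93
Pension Levy: 4.1% × R$56878.00 = R$2332.00
Total: R$10615.93 + R$2332.00 = R$12947.93

R$12947.93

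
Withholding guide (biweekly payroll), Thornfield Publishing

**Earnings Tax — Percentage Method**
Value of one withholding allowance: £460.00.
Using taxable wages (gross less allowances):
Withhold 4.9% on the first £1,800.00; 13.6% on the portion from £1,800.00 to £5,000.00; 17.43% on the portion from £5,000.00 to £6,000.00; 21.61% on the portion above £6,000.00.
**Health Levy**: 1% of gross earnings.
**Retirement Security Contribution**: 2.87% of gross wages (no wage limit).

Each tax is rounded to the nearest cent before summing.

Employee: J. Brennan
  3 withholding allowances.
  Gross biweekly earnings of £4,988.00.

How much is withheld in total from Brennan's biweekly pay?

Earnings Tax: taxable = £4,988.00 − 3×£460.00 = £3,608.00
  £88.20 + 13.6% × (£3,608.00 − £1,800.00) = £88.20 + 13.6% × £1,808.00 = £334.09
Health Levy: 1% × £4,988.00 = £49.88
Retirement Security Contribution: 2.87% × £4,988.00 = £143.16
Total: £334.09 + £49.88 + £143.16 = £527.13

£527.13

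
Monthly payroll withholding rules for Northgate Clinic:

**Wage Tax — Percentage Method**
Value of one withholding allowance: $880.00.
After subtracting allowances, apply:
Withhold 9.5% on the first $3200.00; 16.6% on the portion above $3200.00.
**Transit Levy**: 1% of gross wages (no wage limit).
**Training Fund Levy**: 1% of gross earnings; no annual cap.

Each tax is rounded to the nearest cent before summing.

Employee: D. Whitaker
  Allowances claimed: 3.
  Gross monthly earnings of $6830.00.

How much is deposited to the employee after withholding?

Wage Tax: taxable = $6830.00 − 3×$880.00 = $4190.00
  $304.00 + 16.6% × ($4190.00 − $3200.00) = $304.00 + 16.6% × $990.00 = $468.34
Transit Levy: 1% × $6830.00 = $68.30
Training Fund Levy: 1% × $6830.00 = $68.30
Total withheld: $468.34 + $68.30 + $68.30 = $604.94
Net pay: $6830.00 − $604.94 = $6225.06

$6225.06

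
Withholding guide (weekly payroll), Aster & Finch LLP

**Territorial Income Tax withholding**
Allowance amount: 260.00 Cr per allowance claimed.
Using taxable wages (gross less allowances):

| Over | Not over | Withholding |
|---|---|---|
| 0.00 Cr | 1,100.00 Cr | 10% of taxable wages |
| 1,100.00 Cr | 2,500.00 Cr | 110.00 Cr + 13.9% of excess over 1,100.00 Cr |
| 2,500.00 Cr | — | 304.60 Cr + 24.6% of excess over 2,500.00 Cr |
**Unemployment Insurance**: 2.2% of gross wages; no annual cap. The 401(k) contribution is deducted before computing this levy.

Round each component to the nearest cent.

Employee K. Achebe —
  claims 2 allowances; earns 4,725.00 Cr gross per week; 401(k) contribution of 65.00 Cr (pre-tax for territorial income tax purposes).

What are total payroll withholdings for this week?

810.56 Cr

Territorial Income Tax: taxable = 4,725.00 Cr − 65.00 Cr − 2×260.00 Cr = 4,140.00 Cr
  304.60 Cr + 24.6% × (4,140.00 Cr − 2,500.00 Cr) = 304.60 Cr + 24.6% × 1,640.00 Cr = 708.04 Cr
Unemployment Insurance: 2.2% × 4,660.00 Cr = 102.52 Cr
Total: 708.04 Cr + 102.52 Cr = 810.56 Cr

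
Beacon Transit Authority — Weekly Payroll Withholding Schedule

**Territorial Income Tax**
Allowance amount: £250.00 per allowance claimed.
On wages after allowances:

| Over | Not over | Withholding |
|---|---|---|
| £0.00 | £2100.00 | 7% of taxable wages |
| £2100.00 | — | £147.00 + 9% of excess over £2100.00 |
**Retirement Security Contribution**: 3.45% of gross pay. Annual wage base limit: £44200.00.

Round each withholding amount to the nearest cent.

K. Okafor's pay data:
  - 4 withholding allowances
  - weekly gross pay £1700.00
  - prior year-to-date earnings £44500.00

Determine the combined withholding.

£49.00

Territorial Income Tax: taxable = £1700.00 − 4×£250.00 = £700.00
  7% × £700.00 = £49.00
Retirement Security Contribution: YTD £44500.00 ≥ cap £44200.00 → £0.00
Total: £49.00 + £0.00 = £49.00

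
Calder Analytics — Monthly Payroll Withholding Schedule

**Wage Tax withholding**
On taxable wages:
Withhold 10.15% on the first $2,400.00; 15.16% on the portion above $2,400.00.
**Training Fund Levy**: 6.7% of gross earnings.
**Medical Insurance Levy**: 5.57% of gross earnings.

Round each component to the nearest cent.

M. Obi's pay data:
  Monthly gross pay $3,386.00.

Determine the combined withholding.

$808.54

Wage Tax: taxable = $3,386.00
  $243.60 + 15.16% × ($3,386.00 − $2,400.00) = $243.60 + 15.16% × $986.00 = $393.08
Training Fund Levy: 6.7% × $3,386.00 = $226.86
Medical Insurance Levy: 5.57% × $3,386.00 = $188.60
Total: $393.08 + $226.86 + $188.60 = $808.54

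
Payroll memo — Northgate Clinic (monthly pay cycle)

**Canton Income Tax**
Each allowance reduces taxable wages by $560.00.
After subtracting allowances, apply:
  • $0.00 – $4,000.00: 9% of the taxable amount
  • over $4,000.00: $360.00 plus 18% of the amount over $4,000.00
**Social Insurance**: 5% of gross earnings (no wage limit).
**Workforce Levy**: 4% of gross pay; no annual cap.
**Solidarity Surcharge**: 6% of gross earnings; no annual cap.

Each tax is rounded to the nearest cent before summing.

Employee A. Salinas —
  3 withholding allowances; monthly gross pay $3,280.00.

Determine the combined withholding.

Canton Income Tax: taxable = $3,280.00 − 3×$560.00 = $1,600.00
  9% × $1,600.00 = $144.00
Social Insurance: 5% × $3,280.00 = $164.00
Workforce Levy: 4% × $3,280.00 = $131.20
Solidarity Surcharge: 6% × $3,280.00 = $196.80
Total: $144.00 + $164.00 + $131.20 + $196.80 = $636.00

$636.00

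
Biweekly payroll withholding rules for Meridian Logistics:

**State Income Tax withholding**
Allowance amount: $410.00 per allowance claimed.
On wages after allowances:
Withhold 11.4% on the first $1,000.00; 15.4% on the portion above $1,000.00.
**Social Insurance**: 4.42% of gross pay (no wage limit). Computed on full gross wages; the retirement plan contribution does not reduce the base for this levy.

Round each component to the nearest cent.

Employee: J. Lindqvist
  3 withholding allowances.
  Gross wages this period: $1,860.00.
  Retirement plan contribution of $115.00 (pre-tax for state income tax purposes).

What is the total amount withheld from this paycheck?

State Income Tax: taxable = $1,860.00 − $115.00 − 3×$410.00 = $515.00
  11.4% × $515.00 = $58.71
Social Insurance: 4.42% × $1,860.00 = $82.21
Total: $58.71 + $82.21 = $140.92

$140.92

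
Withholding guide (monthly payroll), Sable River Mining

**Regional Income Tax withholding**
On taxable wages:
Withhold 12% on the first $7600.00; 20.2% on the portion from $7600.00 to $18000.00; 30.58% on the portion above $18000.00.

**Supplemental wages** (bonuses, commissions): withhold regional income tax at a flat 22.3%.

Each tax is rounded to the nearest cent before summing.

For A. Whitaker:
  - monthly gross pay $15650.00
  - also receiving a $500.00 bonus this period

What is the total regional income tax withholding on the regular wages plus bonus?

$2649.60

Regional Income Tax: taxable = $15650.00
  $912.00 + 20.2% × ($15650.00 − $7600.00) = $912.00 + 20.2% × $8050.00 = $2538.10
Supplemental (22.3% flat on bonus): 22.3% × $500.00 = $111.50
Total regional income tax: $2538.10 + $111.50 = $2649.60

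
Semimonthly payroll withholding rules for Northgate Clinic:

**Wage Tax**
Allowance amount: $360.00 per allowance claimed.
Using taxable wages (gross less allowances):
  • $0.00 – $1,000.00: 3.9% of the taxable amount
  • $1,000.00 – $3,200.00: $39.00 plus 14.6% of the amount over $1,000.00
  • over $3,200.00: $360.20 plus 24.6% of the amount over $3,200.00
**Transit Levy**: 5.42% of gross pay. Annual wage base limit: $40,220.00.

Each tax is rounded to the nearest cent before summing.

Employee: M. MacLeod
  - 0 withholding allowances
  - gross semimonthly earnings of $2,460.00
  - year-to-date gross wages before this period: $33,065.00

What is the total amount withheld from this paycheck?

Wage Tax: taxable = $2,460.00
  $39.00 + 14.6% × ($2,460.00 − $1,000.00) = $39.00 + 14.6% × $1,460.00 = $252.16
Transit Levy: 5.42% × $2,460.00 = $133.33
Total: $252.16 + $133.33 = $385.49

$385.49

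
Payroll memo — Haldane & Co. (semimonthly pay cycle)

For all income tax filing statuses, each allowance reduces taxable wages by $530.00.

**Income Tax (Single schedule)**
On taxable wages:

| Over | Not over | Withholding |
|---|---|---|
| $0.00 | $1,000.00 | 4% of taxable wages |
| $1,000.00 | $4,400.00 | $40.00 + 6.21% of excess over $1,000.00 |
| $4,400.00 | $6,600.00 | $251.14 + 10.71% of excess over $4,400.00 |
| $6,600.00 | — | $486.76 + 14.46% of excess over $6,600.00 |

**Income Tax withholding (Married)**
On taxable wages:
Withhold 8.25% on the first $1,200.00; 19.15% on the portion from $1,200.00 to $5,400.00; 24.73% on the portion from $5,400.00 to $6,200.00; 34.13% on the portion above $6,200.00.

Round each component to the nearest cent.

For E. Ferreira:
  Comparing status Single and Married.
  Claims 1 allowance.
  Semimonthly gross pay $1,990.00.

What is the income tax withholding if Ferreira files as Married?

$148.79

Income Tax (Married): taxable = $1,990.00 − 1×$530.00 = $1,460.00
  $99.00 + 19.15% × ($1,460.00 − $1,200.00) = $99.00 + 19.15% × $260.00 = $148.79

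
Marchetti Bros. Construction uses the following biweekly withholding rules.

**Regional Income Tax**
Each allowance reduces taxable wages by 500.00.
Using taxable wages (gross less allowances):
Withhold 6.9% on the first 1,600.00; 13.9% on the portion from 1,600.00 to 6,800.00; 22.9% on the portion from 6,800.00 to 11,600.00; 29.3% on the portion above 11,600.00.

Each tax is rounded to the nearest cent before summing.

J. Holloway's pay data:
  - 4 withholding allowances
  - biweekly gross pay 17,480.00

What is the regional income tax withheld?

Regional Income Tax: taxable = 17,480.00 − 4×500.00 = 15,480.00
  1,932.40 + 29.3% × (15,480.00 − 11,600.00) = 1,932.40 + 29.3% × 3,880.00 = 3,069.24

3,069.24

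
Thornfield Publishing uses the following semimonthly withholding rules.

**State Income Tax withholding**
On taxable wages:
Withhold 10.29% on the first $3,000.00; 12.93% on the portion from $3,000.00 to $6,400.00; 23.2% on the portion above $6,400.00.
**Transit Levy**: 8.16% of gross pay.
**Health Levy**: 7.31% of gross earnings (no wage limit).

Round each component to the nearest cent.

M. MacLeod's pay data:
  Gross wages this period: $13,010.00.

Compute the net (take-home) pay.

State Income Tax: taxable = $13,010.00
  $748.32 + 23.2% × ($13,010.00 − $6,400.00) = $748.32 + 23.2% × $6,610.00 = $2,281.84
Transit Levy: 8.16% × $13,010.00 = $1,061.62
Health Levy: 7.31% × $13,010.00 = $951.03
Total withheld: $2,281.84 + $1,061.62 + $951.03 = $4,294.49
Net pay: $13,010.00 − $4,294.49 = $8,715.51

$8,715.51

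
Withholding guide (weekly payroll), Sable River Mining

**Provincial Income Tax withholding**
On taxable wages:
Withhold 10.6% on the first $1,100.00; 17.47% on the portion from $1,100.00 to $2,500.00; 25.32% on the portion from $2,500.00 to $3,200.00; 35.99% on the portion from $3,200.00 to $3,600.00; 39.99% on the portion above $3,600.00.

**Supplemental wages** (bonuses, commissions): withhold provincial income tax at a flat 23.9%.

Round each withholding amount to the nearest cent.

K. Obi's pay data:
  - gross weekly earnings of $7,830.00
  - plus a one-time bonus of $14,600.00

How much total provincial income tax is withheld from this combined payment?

$5,863.36

Provincial Income Tax: taxable = $7,830.00
  $682.38 + 39.99% × ($7,830.00 − $3,600.00) = $682.38 + 39.99% × $4,230.00 = $2,373.96
Supplemental (23.9% flat on bonus): 23.9% × $14,600.00 = $3,489.40
Total provincial income tax: $2,373.96 + $3,489.40 = $5,863.36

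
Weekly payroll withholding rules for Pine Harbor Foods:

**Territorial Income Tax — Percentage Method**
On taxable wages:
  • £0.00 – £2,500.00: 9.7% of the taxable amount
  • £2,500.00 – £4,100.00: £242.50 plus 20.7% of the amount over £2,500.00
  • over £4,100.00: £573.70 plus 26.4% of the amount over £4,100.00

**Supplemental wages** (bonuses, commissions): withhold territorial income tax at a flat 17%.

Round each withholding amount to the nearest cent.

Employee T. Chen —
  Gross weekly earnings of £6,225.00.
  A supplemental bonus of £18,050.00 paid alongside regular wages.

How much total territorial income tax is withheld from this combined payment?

£4,203.20

Territorial Income Tax: taxable = £6,225.00
  £573.70 + 26.4% × (£6,225.00 − £4,100.00) = £573.70 + 26.4% × £2,125.00 = £1,134.70
Supplemental (17% flat on bonus): 17% × £18,050.00 = £3,068.50
Total territorial income tax: £1,134.70 + £3,068.50 = £4,203.20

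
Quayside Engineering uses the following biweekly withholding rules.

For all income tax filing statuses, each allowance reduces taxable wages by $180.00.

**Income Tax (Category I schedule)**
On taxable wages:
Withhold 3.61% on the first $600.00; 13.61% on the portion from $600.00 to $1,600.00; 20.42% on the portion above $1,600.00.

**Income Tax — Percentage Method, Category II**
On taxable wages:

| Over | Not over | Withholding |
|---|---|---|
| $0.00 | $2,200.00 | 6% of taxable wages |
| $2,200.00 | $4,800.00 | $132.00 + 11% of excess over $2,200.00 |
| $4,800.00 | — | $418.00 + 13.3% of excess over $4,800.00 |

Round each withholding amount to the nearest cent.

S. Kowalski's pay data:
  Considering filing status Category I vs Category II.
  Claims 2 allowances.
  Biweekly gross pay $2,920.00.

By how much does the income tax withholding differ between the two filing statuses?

Income Tax (Category I): taxable = $2,920.00 − 2×$180.00 = $2,560.00
  $157.76 + 20.42% × ($2,560.00 − $1,600.00) = $157.76 + 20.42% × $960.00 = $353.79
Income Tax (Category II): taxable = $2,920.00 − 2×$180.00 = $2,560.00
  $132.00 + 11% × ($2,560.00 − $2,200.00) = $132.00 + 11% × $360.00 = $171.60
Difference: |$353.79 − $171.60| = $182.19 (higher under Category I)

$182.19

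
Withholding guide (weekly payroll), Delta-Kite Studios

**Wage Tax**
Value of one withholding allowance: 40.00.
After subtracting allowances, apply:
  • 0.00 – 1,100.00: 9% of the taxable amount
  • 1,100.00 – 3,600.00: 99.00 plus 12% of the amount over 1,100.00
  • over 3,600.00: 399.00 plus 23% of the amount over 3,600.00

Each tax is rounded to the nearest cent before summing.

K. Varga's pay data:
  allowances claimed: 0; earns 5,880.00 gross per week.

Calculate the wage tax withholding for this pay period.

Wage Tax: taxable = 5,880.00
  399.00 + 23% × (5,880.00 − 3,600.00) = 399.00 + 23% × 2,280.00 = 923.40

923.40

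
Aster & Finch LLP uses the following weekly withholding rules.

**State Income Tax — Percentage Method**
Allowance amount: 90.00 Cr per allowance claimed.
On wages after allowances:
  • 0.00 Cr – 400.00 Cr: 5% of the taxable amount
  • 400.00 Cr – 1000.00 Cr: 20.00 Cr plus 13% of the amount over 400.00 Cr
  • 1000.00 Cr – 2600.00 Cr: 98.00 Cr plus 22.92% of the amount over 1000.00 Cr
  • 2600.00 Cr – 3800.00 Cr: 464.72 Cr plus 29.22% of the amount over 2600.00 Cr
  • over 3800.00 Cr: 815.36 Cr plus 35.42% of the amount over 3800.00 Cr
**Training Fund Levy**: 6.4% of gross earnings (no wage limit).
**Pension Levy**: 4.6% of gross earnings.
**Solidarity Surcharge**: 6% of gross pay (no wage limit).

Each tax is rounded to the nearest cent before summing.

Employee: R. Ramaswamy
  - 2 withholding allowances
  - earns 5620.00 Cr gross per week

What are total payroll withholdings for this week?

State Income Tax: taxable = 5620.00 Cr − 2×90.00 Cr = 5440.00 Cr
  815.36 Cr + 35.42% × (5440.00 Cr − 3800.00 Cr) = 815.36 Cr + 35.42% × 1640.00 Cr = 1396.25 Cr
Training Fund Levy: 6.4% × 5620.00 Cr = 359.68 Cr
Pension Levy: 4.6% × 5620.00 Cr = 258.52 Cr
Solidarity Surcharge: 6% × 5620.00 Cr = 337.20 Cr
Total: 1396.25 Cr + 359.68 Cr + 258.52 Cr + 337.20 Cr = 2351.65 Cr

2351.65 Cr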